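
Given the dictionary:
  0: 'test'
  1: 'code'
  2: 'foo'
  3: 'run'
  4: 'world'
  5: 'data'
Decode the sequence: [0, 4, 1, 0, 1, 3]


Look up each index in the dictionary:
  0 -> 'test'
  4 -> 'world'
  1 -> 'code'
  0 -> 'test'
  1 -> 'code'
  3 -> 'run'

Decoded: "test world code test code run"


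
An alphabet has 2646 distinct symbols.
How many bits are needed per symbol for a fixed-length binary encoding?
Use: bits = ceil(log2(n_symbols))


log2(2646) = 11.3696
Bracket: 2^11 = 2048 < 2646 <= 2^12 = 4096
So ceil(log2(2646)) = 12

bits = ceil(log2(2646)) = ceil(11.3696) = 12 bits


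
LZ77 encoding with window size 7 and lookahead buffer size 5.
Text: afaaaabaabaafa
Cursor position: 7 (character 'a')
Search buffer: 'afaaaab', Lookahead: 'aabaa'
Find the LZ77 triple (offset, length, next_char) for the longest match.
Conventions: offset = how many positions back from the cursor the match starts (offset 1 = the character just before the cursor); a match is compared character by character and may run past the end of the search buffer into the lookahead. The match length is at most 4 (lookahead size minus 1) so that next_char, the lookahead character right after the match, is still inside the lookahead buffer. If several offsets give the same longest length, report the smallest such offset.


Try each offset into the search buffer:
  offset=1 (pos 6, char 'b'): match length 0
  offset=2 (pos 5, char 'a'): match length 1
  offset=3 (pos 4, char 'a'): match length 4
  offset=4 (pos 3, char 'a'): match length 2
  offset=5 (pos 2, char 'a'): match length 2
  offset=6 (pos 1, char 'f'): match length 0
  offset=7 (pos 0, char 'a'): match length 1
Longest match has length 4 at offset 3.
next_char = character at position 7 + 4 = 11 -> 'a'

Best match: offset=3, length=4 (matching 'aaba' starting at position 4)
LZ77 triple: (3, 4, 'a')


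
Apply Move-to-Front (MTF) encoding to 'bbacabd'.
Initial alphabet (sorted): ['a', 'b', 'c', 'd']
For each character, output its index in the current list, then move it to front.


MTF encoding:
'b': index 1 in ['a', 'b', 'c', 'd'] -> ['b', 'a', 'c', 'd']
'b': index 0 in ['b', 'a', 'c', 'd'] -> ['b', 'a', 'c', 'd']
'a': index 1 in ['b', 'a', 'c', 'd'] -> ['a', 'b', 'c', 'd']
'c': index 2 in ['a', 'b', 'c', 'd'] -> ['c', 'a', 'b', 'd']
'a': index 1 in ['c', 'a', 'b', 'd'] -> ['a', 'c', 'b', 'd']
'b': index 2 in ['a', 'c', 'b', 'd'] -> ['b', 'a', 'c', 'd']
'd': index 3 in ['b', 'a', 'c', 'd'] -> ['d', 'b', 'a', 'c']


Output: [1, 0, 1, 2, 1, 2, 3]


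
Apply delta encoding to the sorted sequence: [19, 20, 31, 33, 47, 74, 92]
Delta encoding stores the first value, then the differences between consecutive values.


First value: 19
Deltas:
  20 - 19 = 1
  31 - 20 = 11
  33 - 31 = 2
  47 - 33 = 14
  74 - 47 = 27
  92 - 74 = 18


Delta encoded: [19, 1, 11, 2, 14, 27, 18]


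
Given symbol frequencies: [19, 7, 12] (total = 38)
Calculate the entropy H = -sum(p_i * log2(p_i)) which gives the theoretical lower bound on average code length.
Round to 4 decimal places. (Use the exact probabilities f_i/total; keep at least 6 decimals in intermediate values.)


Per-symbol terms -p_i * log2(p_i) with p_i = f_i/38:
  p = 19/38 = 0.500000: log2(p) = -1.000000, -p*log2(p) = 0.500000
  p = 7/38 = 0.184211: log2(p) = -2.440573, -p*log2(p) = 0.449579
  p = 12/38 = 0.315789: log2(p) = -1.662965, -p*log2(p) = 0.525147
H = 0.500000 + 0.449579 + 0.525147 = 1.474726

H = 1.4747 bits/symbol


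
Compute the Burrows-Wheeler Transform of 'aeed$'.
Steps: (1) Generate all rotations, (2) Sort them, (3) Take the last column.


Rotations (sorted):
  0: $aeed -> last char: d
  1: aeed$ -> last char: $
  2: d$aee -> last char: e
  3: ed$ae -> last char: e
  4: eed$a -> last char: a


BWT = d$eea


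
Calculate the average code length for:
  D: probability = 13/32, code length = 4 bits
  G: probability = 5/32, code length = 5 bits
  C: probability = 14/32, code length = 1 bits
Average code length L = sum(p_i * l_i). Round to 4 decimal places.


Weighted contributions p_i * l_i:
  D: (13/32) * 4 = 52/32
  G: (5/32) * 5 = 25/32
  C: (14/32) * 1 = 14/32
Sum = (52 + 25 + 14)/32 = 91/32

L = 91/32 = 2.8438 bits/symbol


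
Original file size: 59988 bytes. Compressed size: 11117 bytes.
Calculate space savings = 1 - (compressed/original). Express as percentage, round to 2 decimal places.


ratio = compressed/original = 11117/59988 = 0.18532
savings = 1 - ratio = 1 - 0.18532 = 0.81468
as a percentage: 0.81468 * 100 = 81.47%

Space savings = 1 - 11117/59988 = 81.47%


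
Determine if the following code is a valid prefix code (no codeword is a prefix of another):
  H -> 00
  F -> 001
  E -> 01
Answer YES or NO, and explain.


Checking each pair (does one codeword prefix another?):
  H='00' vs F='001': prefix -- VIOLATION

NO -- this is NOT a valid prefix code. H (00) is a prefix of F (001).


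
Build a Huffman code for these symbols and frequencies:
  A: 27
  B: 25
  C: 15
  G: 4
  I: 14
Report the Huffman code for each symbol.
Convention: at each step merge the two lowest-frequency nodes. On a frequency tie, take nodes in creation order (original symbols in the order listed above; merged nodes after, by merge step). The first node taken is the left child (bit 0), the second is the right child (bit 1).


Huffman tree construction:
Step 1: Merge G(4) + I(14) = 18
Step 2: Merge C(15) + (G+I)(18) = 33
Step 3: Merge B(25) + A(27) = 52
Step 4: Merge (C+(G+I))(33) + (B+A)(52) = 85
Read each symbol's code off the tree from the root (left child = 0, right child = 1).

Codes:
  A: 11 (length 2)
  B: 10 (length 2)
  C: 00 (length 2)
  G: 010 (length 3)
  I: 011 (length 3)
Average code length: 188/85 = 2.2118 bits/symbol


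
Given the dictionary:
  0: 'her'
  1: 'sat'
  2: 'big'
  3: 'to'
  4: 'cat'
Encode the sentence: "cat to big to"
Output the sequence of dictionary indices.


Look up each word in the dictionary:
  'cat' -> 4
  'to' -> 3
  'big' -> 2
  'to' -> 3

Encoded: [4, 3, 2, 3]


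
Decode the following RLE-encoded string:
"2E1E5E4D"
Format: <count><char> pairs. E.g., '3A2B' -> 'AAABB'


Expanding each <count><char> pair:
  2E -> 'EE'
  1E -> 'E'
  5E -> 'EEEEE'
  4D -> 'DDDD'

Decoded = EEEEEEEEDDDD


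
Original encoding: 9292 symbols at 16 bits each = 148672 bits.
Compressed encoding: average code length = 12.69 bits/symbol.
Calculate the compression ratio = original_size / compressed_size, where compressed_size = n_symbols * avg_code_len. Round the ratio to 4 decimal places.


original_size = n_symbols * orig_bits = 9292 * 16 = 148672 bits
compressed_size = n_symbols * avg_code_len = 9292 * 12.69 = 117915.48 bits
ratio = original_size / compressed_size = 148672 / 117915.48 = 1.2608

Compression ratio = 1.2608


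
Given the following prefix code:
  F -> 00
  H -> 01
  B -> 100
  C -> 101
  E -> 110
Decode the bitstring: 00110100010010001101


Decoding step by step:
Bits 00 -> F
Bits 110 -> E
Bits 100 -> B
Bits 01 -> H
Bits 00 -> F
Bits 100 -> B
Bits 01 -> H
Bits 101 -> C


Decoded message: FEBHFBHC


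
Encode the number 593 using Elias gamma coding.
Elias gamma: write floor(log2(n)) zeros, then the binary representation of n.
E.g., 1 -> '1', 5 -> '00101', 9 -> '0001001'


num_bits = floor(log2(593)) + 1 = 10
leading_zeros = num_bits - 1 = 9
binary(593) = 1001010001

Elias gamma(593) = '000000000' + '1001010001' = 0000000001001010001 (19 bits)


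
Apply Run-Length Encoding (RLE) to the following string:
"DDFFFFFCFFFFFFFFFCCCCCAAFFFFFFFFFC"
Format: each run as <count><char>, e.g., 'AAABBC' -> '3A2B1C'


Scanning runs left to right:
  i=0: run of 'D' x 2 -> '2D'
  i=2: run of 'F' x 5 -> '5F'
  i=7: run of 'C' x 1 -> '1C'
  i=8: run of 'F' x 9 -> '9F'
  i=17: run of 'C' x 5 -> '5C'
  i=22: run of 'A' x 2 -> '2A'
  i=24: run of 'F' x 9 -> '9F'
  i=33: run of 'C' x 1 -> '1C'

RLE = 2D5F1C9F5C2A9F1C


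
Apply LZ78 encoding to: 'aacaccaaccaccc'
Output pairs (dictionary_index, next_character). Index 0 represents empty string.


LZ78 encoding steps:
Dictionary: {0: ''}
Step 1: w='' (idx 0), next='a' -> output (0, 'a'), add 'a' as idx 1
Step 2: w='a' (idx 1), next='c' -> output (1, 'c'), add 'ac' as idx 2
Step 3: w='ac' (idx 2), next='c' -> output (2, 'c'), add 'acc' as idx 3
Step 4: w='a' (idx 1), next='a' -> output (1, 'a'), add 'aa' as idx 4
Step 5: w='' (idx 0), next='c' -> output (0, 'c'), add 'c' as idx 5
Step 6: w='c' (idx 5), next='a' -> output (5, 'a'), add 'ca' as idx 6
Step 7: w='c' (idx 5), next='c' -> output (5, 'c'), add 'cc' as idx 7
Step 8: w='c' (idx 5), end of input -> output (5, '')


Encoded: [(0, 'a'), (1, 'c'), (2, 'c'), (1, 'a'), (0, 'c'), (5, 'a'), (5, 'c'), (5, '')]


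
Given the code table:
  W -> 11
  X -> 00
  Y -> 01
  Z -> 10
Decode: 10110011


Decoding:
10 -> Z
11 -> W
00 -> X
11 -> W


Result: ZWXW


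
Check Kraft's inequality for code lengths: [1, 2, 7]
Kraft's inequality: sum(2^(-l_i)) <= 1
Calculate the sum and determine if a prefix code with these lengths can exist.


Sum = 2^(-1) + 2^(-2) + 2^(-7)
    = 0.5 + 0.25 + 0.0078125
    = 97/128 = 0.7578125
Since 0.7578125 <= 1, Kraft's inequality IS satisfied.
A prefix code with these lengths CAN exist.

Kraft sum = 0.7578125. Satisfied.


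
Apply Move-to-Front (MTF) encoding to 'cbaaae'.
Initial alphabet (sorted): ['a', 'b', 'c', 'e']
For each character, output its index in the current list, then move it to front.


MTF encoding:
'c': index 2 in ['a', 'b', 'c', 'e'] -> ['c', 'a', 'b', 'e']
'b': index 2 in ['c', 'a', 'b', 'e'] -> ['b', 'c', 'a', 'e']
'a': index 2 in ['b', 'c', 'a', 'e'] -> ['a', 'b', 'c', 'e']
'a': index 0 in ['a', 'b', 'c', 'e'] -> ['a', 'b', 'c', 'e']
'a': index 0 in ['a', 'b', 'c', 'e'] -> ['a', 'b', 'c', 'e']
'e': index 3 in ['a', 'b', 'c', 'e'] -> ['e', 'a', 'b', 'c']


Output: [2, 2, 2, 0, 0, 3]


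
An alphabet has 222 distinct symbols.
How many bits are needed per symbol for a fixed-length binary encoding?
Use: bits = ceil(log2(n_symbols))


log2(222) = 7.7944
Bracket: 2^7 = 128 < 222 <= 2^8 = 256
So ceil(log2(222)) = 8

bits = ceil(log2(222)) = ceil(7.7944) = 8 bits


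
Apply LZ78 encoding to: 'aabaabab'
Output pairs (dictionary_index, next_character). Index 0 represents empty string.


LZ78 encoding steps:
Dictionary: {0: ''}
Step 1: w='' (idx 0), next='a' -> output (0, 'a'), add 'a' as idx 1
Step 2: w='a' (idx 1), next='b' -> output (1, 'b'), add 'ab' as idx 2
Step 3: w='a' (idx 1), next='a' -> output (1, 'a'), add 'aa' as idx 3
Step 4: w='' (idx 0), next='b' -> output (0, 'b'), add 'b' as idx 4
Step 5: w='ab' (idx 2), end of input -> output (2, '')


Encoded: [(0, 'a'), (1, 'b'), (1, 'a'), (0, 'b'), (2, '')]


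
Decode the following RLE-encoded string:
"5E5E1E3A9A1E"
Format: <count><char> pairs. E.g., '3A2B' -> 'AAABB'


Expanding each <count><char> pair:
  5E -> 'EEEEE'
  5E -> 'EEEEE'
  1E -> 'E'
  3A -> 'AAA'
  9A -> 'AAAAAAAAA'
  1E -> 'E'

Decoded = EEEEEEEEEEEAAAAAAAAAAAAE


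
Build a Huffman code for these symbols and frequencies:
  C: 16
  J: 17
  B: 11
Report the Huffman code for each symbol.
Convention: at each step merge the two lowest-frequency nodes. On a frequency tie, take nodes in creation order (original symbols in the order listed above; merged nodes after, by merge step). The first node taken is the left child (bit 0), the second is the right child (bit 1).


Huffman tree construction:
Step 1: Merge B(11) + C(16) = 27
Step 2: Merge J(17) + (B+C)(27) = 44
Read each symbol's code off the tree from the root (left child = 0, right child = 1).

Codes:
  C: 11 (length 2)
  J: 0 (length 1)
  B: 10 (length 2)
Average code length: 71/44 = 1.6136 bits/symbol


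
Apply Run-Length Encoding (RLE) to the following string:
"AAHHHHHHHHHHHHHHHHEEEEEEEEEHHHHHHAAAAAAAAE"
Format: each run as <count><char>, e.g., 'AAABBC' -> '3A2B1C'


Scanning runs left to right:
  i=0: run of 'A' x 2 -> '2A'
  i=2: run of 'H' x 16 -> '16H'
  i=18: run of 'E' x 9 -> '9E'
  i=27: run of 'H' x 6 -> '6H'
  i=33: run of 'A' x 8 -> '8A'
  i=41: run of 'E' x 1 -> '1E'

RLE = 2A16H9E6H8A1E


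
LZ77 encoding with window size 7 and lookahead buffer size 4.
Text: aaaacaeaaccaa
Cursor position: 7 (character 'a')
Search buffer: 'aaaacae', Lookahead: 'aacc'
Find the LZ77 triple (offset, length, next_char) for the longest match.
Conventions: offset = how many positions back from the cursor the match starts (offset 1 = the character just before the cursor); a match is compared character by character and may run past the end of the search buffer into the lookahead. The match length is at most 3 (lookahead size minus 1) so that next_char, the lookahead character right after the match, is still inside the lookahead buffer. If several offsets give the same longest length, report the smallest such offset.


Try each offset into the search buffer:
  offset=1 (pos 6, char 'e'): match length 0
  offset=2 (pos 5, char 'a'): match length 1
  offset=3 (pos 4, char 'c'): match length 0
  offset=4 (pos 3, char 'a'): match length 1
  offset=5 (pos 2, char 'a'): match length 3
  offset=6 (pos 1, char 'a'): match length 2
  offset=7 (pos 0, char 'a'): match length 2
Longest match has length 3 at offset 5.
next_char = character at position 7 + 3 = 10 -> 'c'

Best match: offset=5, length=3 (matching 'aac' starting at position 2)
LZ77 triple: (5, 3, 'c')


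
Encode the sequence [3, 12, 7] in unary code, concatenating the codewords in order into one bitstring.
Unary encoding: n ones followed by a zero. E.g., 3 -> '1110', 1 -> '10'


Encode each number as n ones followed by a terminating 0:
  3 -> 1110 (4 bits)
  12 -> 1111111111110 (13 bits)
  7 -> 11111110 (8 bits)
Total length = 4 + 13 + 8 = 25 bits.

Unary([3, 12, 7]) = 1110111111111111011111110 (25 bits)


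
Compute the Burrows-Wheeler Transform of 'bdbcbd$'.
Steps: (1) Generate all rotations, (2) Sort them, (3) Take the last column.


Rotations (sorted):
  0: $bdbcbd -> last char: d
  1: bcbd$bd -> last char: d
  2: bd$bdbc -> last char: c
  3: bdbcbd$ -> last char: $
  4: cbd$bdb -> last char: b
  5: d$bdbcb -> last char: b
  6: dbcbd$b -> last char: b


BWT = ddc$bbb


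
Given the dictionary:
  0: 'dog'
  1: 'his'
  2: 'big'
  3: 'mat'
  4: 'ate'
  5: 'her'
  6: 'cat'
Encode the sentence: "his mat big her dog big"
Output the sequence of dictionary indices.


Look up each word in the dictionary:
  'his' -> 1
  'mat' -> 3
  'big' -> 2
  'her' -> 5
  'dog' -> 0
  'big' -> 2

Encoded: [1, 3, 2, 5, 0, 2]


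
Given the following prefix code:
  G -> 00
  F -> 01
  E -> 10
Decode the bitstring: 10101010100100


Decoding step by step:
Bits 10 -> E
Bits 10 -> E
Bits 10 -> E
Bits 10 -> E
Bits 10 -> E
Bits 01 -> F
Bits 00 -> G


Decoded message: EEEEEFG


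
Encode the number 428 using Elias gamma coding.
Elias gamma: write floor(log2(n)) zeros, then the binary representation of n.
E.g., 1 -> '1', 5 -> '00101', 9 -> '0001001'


num_bits = floor(log2(428)) + 1 = 9
leading_zeros = num_bits - 1 = 8
binary(428) = 110101100

Elias gamma(428) = '00000000' + '110101100' = 00000000110101100 (17 bits)


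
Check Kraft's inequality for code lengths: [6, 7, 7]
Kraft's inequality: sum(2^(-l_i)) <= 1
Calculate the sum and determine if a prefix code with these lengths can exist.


Sum = 2^(-6) + 2^(-7) + 2^(-7)
    = 0.015625 + 0.0078125 + 0.0078125
    = 4/128 = 0.03125
Since 0.03125 <= 1, Kraft's inequality IS satisfied.
A prefix code with these lengths CAN exist.

Kraft sum = 0.03125. Satisfied.


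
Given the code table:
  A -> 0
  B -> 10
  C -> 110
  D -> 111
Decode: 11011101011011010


Decoding:
110 -> C
111 -> D
0 -> A
10 -> B
110 -> C
110 -> C
10 -> B


Result: CDABCCB


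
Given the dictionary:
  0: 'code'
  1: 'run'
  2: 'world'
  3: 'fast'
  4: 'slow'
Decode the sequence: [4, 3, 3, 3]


Look up each index in the dictionary:
  4 -> 'slow'
  3 -> 'fast'
  3 -> 'fast'
  3 -> 'fast'

Decoded: "slow fast fast fast"


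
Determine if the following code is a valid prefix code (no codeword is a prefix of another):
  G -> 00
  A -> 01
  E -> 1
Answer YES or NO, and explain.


Checking each pair (does one codeword prefix another?):
  G='00' vs A='01': no prefix
  G='00' vs E='1': no prefix
  A='01' vs G='00': no prefix
  A='01' vs E='1': no prefix
  E='1' vs G='00': no prefix
  E='1' vs A='01': no prefix
No violation found over all pairs.

YES -- this is a valid prefix code. No codeword is a prefix of any other codeword.


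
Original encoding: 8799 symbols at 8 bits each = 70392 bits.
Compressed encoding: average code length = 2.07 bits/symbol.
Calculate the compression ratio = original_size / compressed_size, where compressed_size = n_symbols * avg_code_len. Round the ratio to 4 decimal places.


original_size = n_symbols * orig_bits = 8799 * 8 = 70392 bits
compressed_size = n_symbols * avg_code_len = 8799 * 2.07 = 18213.93 bits
ratio = original_size / compressed_size = 70392 / 18213.93 = 3.8647

Compression ratio = 3.8647


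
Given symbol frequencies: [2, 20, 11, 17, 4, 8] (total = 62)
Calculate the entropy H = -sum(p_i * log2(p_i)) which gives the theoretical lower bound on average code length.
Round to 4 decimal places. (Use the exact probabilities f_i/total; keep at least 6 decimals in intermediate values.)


Per-symbol terms -p_i * log2(p_i) with p_i = f_i/62:
  p = 2/62 = 0.032258: log2(p) = -4.954196, -p*log2(p) = 0.159813
  p = 20/62 = 0.322581: log2(p) = -1.632268, -p*log2(p) = 0.526538
  p = 11/62 = 0.177419: log2(p) = -2.494765, -p*log2(p) = 0.442620
  p = 17/62 = 0.274194: log2(p) = -1.866733, -p*log2(p) = 0.511846
  p = 4/62 = 0.064516: log2(p) = -3.954196, -p*log2(p) = 0.255109
  p = 8/62 = 0.129032: log2(p) = -2.954196, -p*log2(p) = 0.381187
H = 0.159813 + 0.526538 + 0.442620 + 0.511846 + 0.255109 + 0.381187 = 2.277113

H = 2.2771 bits/symbol


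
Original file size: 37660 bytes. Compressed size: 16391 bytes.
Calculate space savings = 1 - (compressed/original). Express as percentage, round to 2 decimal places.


ratio = compressed/original = 16391/37660 = 0.435236
savings = 1 - ratio = 1 - 0.435236 = 0.564764
as a percentage: 0.564764 * 100 = 56.48%

Space savings = 1 - 16391/37660 = 56.48%


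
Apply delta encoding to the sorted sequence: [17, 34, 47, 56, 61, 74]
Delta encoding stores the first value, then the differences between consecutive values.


First value: 17
Deltas:
  34 - 17 = 17
  47 - 34 = 13
  56 - 47 = 9
  61 - 56 = 5
  74 - 61 = 13


Delta encoded: [17, 17, 13, 9, 5, 13]


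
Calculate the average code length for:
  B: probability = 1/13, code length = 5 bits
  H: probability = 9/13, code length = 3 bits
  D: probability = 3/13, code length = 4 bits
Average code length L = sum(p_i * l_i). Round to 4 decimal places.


Weighted contributions p_i * l_i:
  B: (1/13) * 5 = 5/13
  H: (9/13) * 3 = 27/13
  D: (3/13) * 4 = 12/13
Sum = (5 + 27 + 12)/13 = 44/13

L = 44/13 = 3.3846 bits/symbol


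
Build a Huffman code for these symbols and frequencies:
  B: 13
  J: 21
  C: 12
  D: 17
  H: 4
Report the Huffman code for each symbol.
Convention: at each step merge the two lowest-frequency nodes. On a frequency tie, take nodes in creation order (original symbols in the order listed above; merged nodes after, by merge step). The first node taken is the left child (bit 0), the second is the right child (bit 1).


Huffman tree construction:
Step 1: Merge H(4) + C(12) = 16
Step 2: Merge B(13) + (H+C)(16) = 29
Step 3: Merge D(17) + J(21) = 38
Step 4: Merge (B+(H+C))(29) + (D+J)(38) = 67
Read each symbol's code off the tree from the root (left child = 0, right child = 1).

Codes:
  B: 00 (length 2)
  J: 11 (length 2)
  C: 011 (length 3)
  D: 10 (length 2)
  H: 010 (length 3)
Average code length: 150/67 = 2.2388 bits/symbol


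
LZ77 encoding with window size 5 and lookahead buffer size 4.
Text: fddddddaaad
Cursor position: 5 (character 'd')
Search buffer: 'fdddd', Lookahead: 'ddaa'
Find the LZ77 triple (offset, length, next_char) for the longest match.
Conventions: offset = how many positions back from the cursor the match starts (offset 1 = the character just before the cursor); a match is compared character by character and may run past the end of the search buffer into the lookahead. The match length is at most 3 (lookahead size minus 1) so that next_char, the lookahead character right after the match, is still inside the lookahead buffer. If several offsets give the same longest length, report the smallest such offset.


Try each offset into the search buffer:
  offset=1 (pos 4, char 'd'): match length 2
  offset=2 (pos 3, char 'd'): match length 2
  offset=3 (pos 2, char 'd'): match length 2
  offset=4 (pos 1, char 'd'): match length 2
  offset=5 (pos 0, char 'f'): match length 0
Longest match has length 2, found at offsets 1, 2, 3, 4; take the smallest, offset 1.
next_char = character at position 5 + 2 = 7 -> 'a'

Best match: offset=1, length=2 (matching 'dd' starting at position 4)
LZ77 triple: (1, 2, 'a')


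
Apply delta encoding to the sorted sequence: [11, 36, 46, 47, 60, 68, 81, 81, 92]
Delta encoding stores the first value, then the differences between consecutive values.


First value: 11
Deltas:
  36 - 11 = 25
  46 - 36 = 10
  47 - 46 = 1
  60 - 47 = 13
  68 - 60 = 8
  81 - 68 = 13
  81 - 81 = 0
  92 - 81 = 11


Delta encoded: [11, 25, 10, 1, 13, 8, 13, 0, 11]


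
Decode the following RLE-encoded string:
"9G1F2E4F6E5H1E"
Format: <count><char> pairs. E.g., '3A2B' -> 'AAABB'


Expanding each <count><char> pair:
  9G -> 'GGGGGGGGG'
  1F -> 'F'
  2E -> 'EE'
  4F -> 'FFFF'
  6E -> 'EEEEEE'
  5H -> 'HHHHH'
  1E -> 'E'

Decoded = GGGGGGGGGFEEFFFFEEEEEEHHHHHE


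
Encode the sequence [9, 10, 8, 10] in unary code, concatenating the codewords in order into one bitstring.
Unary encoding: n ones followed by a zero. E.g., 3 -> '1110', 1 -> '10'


Encode each number as n ones followed by a terminating 0:
  9 -> 1111111110 (10 bits)
  10 -> 11111111110 (11 bits)
  8 -> 111111110 (9 bits)
  10 -> 11111111110 (11 bits)
Total length = 10 + 11 + 9 + 11 = 41 bits.

Unary([9, 10, 8, 10]) = 11111111101111111111011111111011111111110 (41 bits)


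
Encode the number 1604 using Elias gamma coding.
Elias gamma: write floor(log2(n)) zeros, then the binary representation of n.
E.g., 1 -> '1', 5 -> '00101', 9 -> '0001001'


num_bits = floor(log2(1604)) + 1 = 11
leading_zeros = num_bits - 1 = 10
binary(1604) = 11001000100

Elias gamma(1604) = '0000000000' + '11001000100' = 000000000011001000100 (21 bits)


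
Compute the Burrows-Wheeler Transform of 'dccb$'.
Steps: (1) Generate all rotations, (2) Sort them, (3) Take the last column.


Rotations (sorted):
  0: $dccb -> last char: b
  1: b$dcc -> last char: c
  2: cb$dc -> last char: c
  3: ccb$d -> last char: d
  4: dccb$ -> last char: $


BWT = bccd$


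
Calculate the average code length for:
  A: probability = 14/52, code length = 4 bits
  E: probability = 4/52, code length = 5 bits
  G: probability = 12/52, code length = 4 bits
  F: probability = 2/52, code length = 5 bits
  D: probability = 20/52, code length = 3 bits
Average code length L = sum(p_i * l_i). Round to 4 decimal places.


Weighted contributions p_i * l_i:
  A: (14/52) * 4 = 56/52
  E: (4/52) * 5 = 20/52
  G: (12/52) * 4 = 48/52
  F: (2/52) * 5 = 10/52
  D: (20/52) * 3 = 60/52
Sum = (56 + 20 + 48 + 10 + 60)/52 = 194/52

L = 194/52 = 3.7308 bits/symbol


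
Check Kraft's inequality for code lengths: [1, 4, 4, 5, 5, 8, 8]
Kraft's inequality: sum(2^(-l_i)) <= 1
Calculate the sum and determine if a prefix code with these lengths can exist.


Sum = 2^(-1) + 2^(-4) + 2^(-4) + 2^(-5) + 2^(-5) + 2^(-8) + 2^(-8)
    = 0.5 + 0.0625 + 0.0625 + 0.03125 + 0.03125 + 0.00390625 + 0.00390625
    = 178/256 = 0.6953125
Since 0.6953125 <= 1, Kraft's inequality IS satisfied.
A prefix code with these lengths CAN exist.

Kraft sum = 0.6953125. Satisfied.


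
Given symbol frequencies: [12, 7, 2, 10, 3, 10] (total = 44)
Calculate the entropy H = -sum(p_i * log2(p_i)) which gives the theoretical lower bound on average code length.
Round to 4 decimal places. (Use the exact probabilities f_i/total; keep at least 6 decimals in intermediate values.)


Per-symbol terms -p_i * log2(p_i) with p_i = f_i/44:
  p = 12/44 = 0.272727: log2(p) = -1.874469, -p*log2(p) = 0.511219
  p = 7/44 = 0.159091: log2(p) = -2.652077, -p*log2(p) = 0.421921
  p = 2/44 = 0.045455: log2(p) = -4.459432, -p*log2(p) = 0.202701
  p = 10/44 = 0.227273: log2(p) = -2.137504, -p*log2(p) = 0.485796
  p = 3/44 = 0.068182: log2(p) = -3.874469, -p*log2(p) = 0.264168
  p = 10/44 = 0.227273: log2(p) = -2.137504, -p*log2(p) = 0.485796
H = 0.511219 + 0.421921 + 0.202701 + 0.485796 + 0.264168 + 0.485796 = 2.371601

H = 2.3716 bits/symbol


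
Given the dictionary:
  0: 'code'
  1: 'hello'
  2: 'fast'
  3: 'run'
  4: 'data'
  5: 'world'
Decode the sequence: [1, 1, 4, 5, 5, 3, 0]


Look up each index in the dictionary:
  1 -> 'hello'
  1 -> 'hello'
  4 -> 'data'
  5 -> 'world'
  5 -> 'world'
  3 -> 'run'
  0 -> 'code'

Decoded: "hello hello data world world run code"


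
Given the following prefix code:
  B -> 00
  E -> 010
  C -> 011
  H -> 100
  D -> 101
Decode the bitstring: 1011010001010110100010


Decoding step by step:
Bits 101 -> D
Bits 101 -> D
Bits 00 -> B
Bits 010 -> E
Bits 101 -> D
Bits 101 -> D
Bits 00 -> B
Bits 010 -> E


Decoded message: DDBEDDBE


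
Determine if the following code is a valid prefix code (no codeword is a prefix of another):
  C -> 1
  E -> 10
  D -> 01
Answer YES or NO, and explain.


Checking each pair (does one codeword prefix another?):
  C='1' vs E='10': prefix -- VIOLATION

NO -- this is NOT a valid prefix code. C (1) is a prefix of E (10).


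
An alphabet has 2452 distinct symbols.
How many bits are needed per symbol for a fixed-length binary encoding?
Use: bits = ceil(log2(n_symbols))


log2(2452) = 11.2597
Bracket: 2^11 = 2048 < 2452 <= 2^12 = 4096
So ceil(log2(2452)) = 12

bits = ceil(log2(2452)) = ceil(11.2597) = 12 bits


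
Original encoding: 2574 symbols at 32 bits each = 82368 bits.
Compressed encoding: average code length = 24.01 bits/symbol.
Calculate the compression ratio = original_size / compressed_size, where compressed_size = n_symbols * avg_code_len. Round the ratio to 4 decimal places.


original_size = n_symbols * orig_bits = 2574 * 32 = 82368 bits
compressed_size = n_symbols * avg_code_len = 2574 * 24.01 = 61801.74 bits
ratio = original_size / compressed_size = 82368 / 61801.74 = 1.3328

Compression ratio = 1.3328


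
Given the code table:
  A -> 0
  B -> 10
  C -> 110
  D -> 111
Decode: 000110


Decoding:
0 -> A
0 -> A
0 -> A
110 -> C


Result: AAAC


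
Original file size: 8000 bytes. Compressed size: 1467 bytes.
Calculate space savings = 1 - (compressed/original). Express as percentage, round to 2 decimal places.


ratio = compressed/original = 1467/8000 = 0.183375
savings = 1 - ratio = 1 - 0.183375 = 0.816625
as a percentage: 0.816625 * 100 = 81.66%

Space savings = 1 - 1467/8000 = 81.66%


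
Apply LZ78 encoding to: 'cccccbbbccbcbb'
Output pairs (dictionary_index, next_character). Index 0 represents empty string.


LZ78 encoding steps:
Dictionary: {0: ''}
Step 1: w='' (idx 0), next='c' -> output (0, 'c'), add 'c' as idx 1
Step 2: w='c' (idx 1), next='c' -> output (1, 'c'), add 'cc' as idx 2
Step 3: w='cc' (idx 2), next='b' -> output (2, 'b'), add 'ccb' as idx 3
Step 4: w='' (idx 0), next='b' -> output (0, 'b'), add 'b' as idx 4
Step 5: w='b' (idx 4), next='c' -> output (4, 'c'), add 'bc' as idx 5
Step 6: w='c' (idx 1), next='b' -> output (1, 'b'), add 'cb' as idx 6
Step 7: w='cb' (idx 6), next='b' -> output (6, 'b'), add 'cbb' as idx 7


Encoded: [(0, 'c'), (1, 'c'), (2, 'b'), (0, 'b'), (4, 'c'), (1, 'b'), (6, 'b')]


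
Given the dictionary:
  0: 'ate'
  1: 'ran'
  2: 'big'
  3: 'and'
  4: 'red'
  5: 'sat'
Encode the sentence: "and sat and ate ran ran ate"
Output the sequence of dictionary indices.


Look up each word in the dictionary:
  'and' -> 3
  'sat' -> 5
  'and' -> 3
  'ate' -> 0
  'ran' -> 1
  'ran' -> 1
  'ate' -> 0

Encoded: [3, 5, 3, 0, 1, 1, 0]


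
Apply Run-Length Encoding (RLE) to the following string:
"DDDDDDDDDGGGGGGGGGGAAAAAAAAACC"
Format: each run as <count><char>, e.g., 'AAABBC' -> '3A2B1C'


Scanning runs left to right:
  i=0: run of 'D' x 9 -> '9D'
  i=9: run of 'G' x 10 -> '10G'
  i=19: run of 'A' x 9 -> '9A'
  i=28: run of 'C' x 2 -> '2C'

RLE = 9D10G9A2C


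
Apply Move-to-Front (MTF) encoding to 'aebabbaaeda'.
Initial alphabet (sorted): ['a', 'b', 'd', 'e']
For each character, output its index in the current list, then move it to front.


MTF encoding:
'a': index 0 in ['a', 'b', 'd', 'e'] -> ['a', 'b', 'd', 'e']
'e': index 3 in ['a', 'b', 'd', 'e'] -> ['e', 'a', 'b', 'd']
'b': index 2 in ['e', 'a', 'b', 'd'] -> ['b', 'e', 'a', 'd']
'a': index 2 in ['b', 'e', 'a', 'd'] -> ['a', 'b', 'e', 'd']
'b': index 1 in ['a', 'b', 'e', 'd'] -> ['b', 'a', 'e', 'd']
'b': index 0 in ['b', 'a', 'e', 'd'] -> ['b', 'a', 'e', 'd']
'a': index 1 in ['b', 'a', 'e', 'd'] -> ['a', 'b', 'e', 'd']
'a': index 0 in ['a', 'b', 'e', 'd'] -> ['a', 'b', 'e', 'd']
'e': index 2 in ['a', 'b', 'e', 'd'] -> ['e', 'a', 'b', 'd']
'd': index 3 in ['e', 'a', 'b', 'd'] -> ['d', 'e', 'a', 'b']
'a': index 2 in ['d', 'e', 'a', 'b'] -> ['a', 'd', 'e', 'b']


Output: [0, 3, 2, 2, 1, 0, 1, 0, 2, 3, 2]


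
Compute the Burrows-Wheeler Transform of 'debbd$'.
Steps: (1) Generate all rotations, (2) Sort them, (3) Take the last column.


Rotations (sorted):
  0: $debbd -> last char: d
  1: bbd$de -> last char: e
  2: bd$deb -> last char: b
  3: d$debb -> last char: b
  4: debbd$ -> last char: $
  5: ebbd$d -> last char: d


BWT = debb$d


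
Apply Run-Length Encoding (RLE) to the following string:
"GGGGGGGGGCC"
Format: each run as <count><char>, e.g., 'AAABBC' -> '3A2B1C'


Scanning runs left to right:
  i=0: run of 'G' x 9 -> '9G'
  i=9: run of 'C' x 2 -> '2C'

RLE = 9G2C


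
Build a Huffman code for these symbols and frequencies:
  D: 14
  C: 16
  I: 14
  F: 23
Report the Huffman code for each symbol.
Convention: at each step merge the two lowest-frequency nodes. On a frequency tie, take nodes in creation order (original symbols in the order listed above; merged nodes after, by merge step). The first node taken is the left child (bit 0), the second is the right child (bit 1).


Huffman tree construction:
Step 1: Merge D(14) + I(14) = 28
Step 2: Merge C(16) + F(23) = 39
Step 3: Merge (D+I)(28) + (C+F)(39) = 67
Read each symbol's code off the tree from the root (left child = 0, right child = 1).

Codes:
  D: 00 (length 2)
  C: 10 (length 2)
  I: 01 (length 2)
  F: 11 (length 2)
Average code length: 134/67 = 2.0000 bits/symbol


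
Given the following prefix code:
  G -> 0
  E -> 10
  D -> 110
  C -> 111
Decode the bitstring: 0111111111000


Decoding step by step:
Bits 0 -> G
Bits 111 -> C
Bits 111 -> C
Bits 111 -> C
Bits 0 -> G
Bits 0 -> G
Bits 0 -> G


Decoded message: GCCCGGG


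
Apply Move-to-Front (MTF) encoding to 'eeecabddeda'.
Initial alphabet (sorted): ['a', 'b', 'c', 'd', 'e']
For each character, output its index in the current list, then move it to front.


MTF encoding:
'e': index 4 in ['a', 'b', 'c', 'd', 'e'] -> ['e', 'a', 'b', 'c', 'd']
'e': index 0 in ['e', 'a', 'b', 'c', 'd'] -> ['e', 'a', 'b', 'c', 'd']
'e': index 0 in ['e', 'a', 'b', 'c', 'd'] -> ['e', 'a', 'b', 'c', 'd']
'c': index 3 in ['e', 'a', 'b', 'c', 'd'] -> ['c', 'e', 'a', 'b', 'd']
'a': index 2 in ['c', 'e', 'a', 'b', 'd'] -> ['a', 'c', 'e', 'b', 'd']
'b': index 3 in ['a', 'c', 'e', 'b', 'd'] -> ['b', 'a', 'c', 'e', 'd']
'd': index 4 in ['b', 'a', 'c', 'e', 'd'] -> ['d', 'b', 'a', 'c', 'e']
'd': index 0 in ['d', 'b', 'a', 'c', 'e'] -> ['d', 'b', 'a', 'c', 'e']
'e': index 4 in ['d', 'b', 'a', 'c', 'e'] -> ['e', 'd', 'b', 'a', 'c']
'd': index 1 in ['e', 'd', 'b', 'a', 'c'] -> ['d', 'e', 'b', 'a', 'c']
'a': index 3 in ['d', 'e', 'b', 'a', 'c'] -> ['a', 'd', 'e', 'b', 'c']


Output: [4, 0, 0, 3, 2, 3, 4, 0, 4, 1, 3]


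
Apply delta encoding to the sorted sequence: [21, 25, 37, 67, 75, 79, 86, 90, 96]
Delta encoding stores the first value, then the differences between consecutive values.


First value: 21
Deltas:
  25 - 21 = 4
  37 - 25 = 12
  67 - 37 = 30
  75 - 67 = 8
  79 - 75 = 4
  86 - 79 = 7
  90 - 86 = 4
  96 - 90 = 6


Delta encoded: [21, 4, 12, 30, 8, 4, 7, 4, 6]


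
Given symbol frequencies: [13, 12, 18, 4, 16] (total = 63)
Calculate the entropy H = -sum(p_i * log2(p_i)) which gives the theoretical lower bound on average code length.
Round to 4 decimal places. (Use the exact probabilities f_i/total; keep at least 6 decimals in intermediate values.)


Per-symbol terms -p_i * log2(p_i) with p_i = f_i/63:
  p = 13/63 = 0.206349: log2(p) = -2.276840, -p*log2(p) = 0.469824
  p = 12/63 = 0.190476: log2(p) = -2.392317, -p*log2(p) = 0.455680
  p = 18/63 = 0.285714: log2(p) = -1.807355, -p*log2(p) = 0.516387
  p = 4/63 = 0.063492: log2(p) = -3.977280, -p*log2(p) = 0.252526
  p = 16/63 = 0.253968: log2(p) = -1.977280, -p*log2(p) = 0.502166
H = 0.469824 + 0.455680 + 0.516387 + 0.252526 + 0.502166 = 2.196583

H = 2.1966 bits/symbol


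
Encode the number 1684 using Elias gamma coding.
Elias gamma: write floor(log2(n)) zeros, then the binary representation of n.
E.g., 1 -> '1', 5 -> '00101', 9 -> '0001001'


num_bits = floor(log2(1684)) + 1 = 11
leading_zeros = num_bits - 1 = 10
binary(1684) = 11010010100

Elias gamma(1684) = '0000000000' + '11010010100' = 000000000011010010100 (21 bits)


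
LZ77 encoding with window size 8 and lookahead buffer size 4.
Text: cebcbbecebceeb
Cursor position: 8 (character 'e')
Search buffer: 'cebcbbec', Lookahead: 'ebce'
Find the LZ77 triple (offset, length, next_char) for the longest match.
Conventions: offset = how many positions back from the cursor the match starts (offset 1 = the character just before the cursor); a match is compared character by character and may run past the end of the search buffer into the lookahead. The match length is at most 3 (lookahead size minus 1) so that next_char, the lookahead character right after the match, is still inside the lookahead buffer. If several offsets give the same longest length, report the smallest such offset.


Try each offset into the search buffer:
  offset=1 (pos 7, char 'c'): match length 0
  offset=2 (pos 6, char 'e'): match length 1
  offset=3 (pos 5, char 'b'): match length 0
  offset=4 (pos 4, char 'b'): match length 0
  offset=5 (pos 3, char 'c'): match length 0
  offset=6 (pos 2, char 'b'): match length 0
  offset=7 (pos 1, char 'e'): match length 3
  offset=8 (pos 0, char 'c'): match length 0
Longest match has length 3 at offset 7.
next_char = character at position 8 + 3 = 11 -> 'e'

Best match: offset=7, length=3 (matching 'ebc' starting at position 1)
LZ77 triple: (7, 3, 'e')


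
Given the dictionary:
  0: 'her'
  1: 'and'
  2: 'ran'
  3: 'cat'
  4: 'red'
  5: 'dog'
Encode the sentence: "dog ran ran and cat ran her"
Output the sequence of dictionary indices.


Look up each word in the dictionary:
  'dog' -> 5
  'ran' -> 2
  'ran' -> 2
  'and' -> 1
  'cat' -> 3
  'ran' -> 2
  'her' -> 0

Encoded: [5, 2, 2, 1, 3, 2, 0]


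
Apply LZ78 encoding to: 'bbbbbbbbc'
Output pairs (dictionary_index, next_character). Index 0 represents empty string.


LZ78 encoding steps:
Dictionary: {0: ''}
Step 1: w='' (idx 0), next='b' -> output (0, 'b'), add 'b' as idx 1
Step 2: w='b' (idx 1), next='b' -> output (1, 'b'), add 'bb' as idx 2
Step 3: w='bb' (idx 2), next='b' -> output (2, 'b'), add 'bbb' as idx 3
Step 4: w='bb' (idx 2), next='c' -> output (2, 'c'), add 'bbc' as idx 4


Encoded: [(0, 'b'), (1, 'b'), (2, 'b'), (2, 'c')]


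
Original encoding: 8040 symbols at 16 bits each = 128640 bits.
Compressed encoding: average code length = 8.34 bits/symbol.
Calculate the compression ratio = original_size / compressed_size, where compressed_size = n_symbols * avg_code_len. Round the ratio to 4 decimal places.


original_size = n_symbols * orig_bits = 8040 * 16 = 128640 bits
compressed_size = n_symbols * avg_code_len = 8040 * 8.34 = 67053.6 bits
ratio = original_size / compressed_size = 128640 / 67053.6 = 1.9185

Compression ratio = 1.9185


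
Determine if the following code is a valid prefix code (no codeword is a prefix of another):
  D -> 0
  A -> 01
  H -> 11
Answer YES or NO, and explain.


Checking each pair (does one codeword prefix another?):
  D='0' vs A='01': prefix -- VIOLATION

NO -- this is NOT a valid prefix code. D (0) is a prefix of A (01).


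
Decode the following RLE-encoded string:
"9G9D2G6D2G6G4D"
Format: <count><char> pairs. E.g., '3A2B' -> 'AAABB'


Expanding each <count><char> pair:
  9G -> 'GGGGGGGGG'
  9D -> 'DDDDDDDDD'
  2G -> 'GG'
  6D -> 'DDDDDD'
  2G -> 'GG'
  6G -> 'GGGGGG'
  4D -> 'DDDD'

Decoded = GGGGGGGGGDDDDDDDDDGGDDDDDDGGGGGGGGDDDD


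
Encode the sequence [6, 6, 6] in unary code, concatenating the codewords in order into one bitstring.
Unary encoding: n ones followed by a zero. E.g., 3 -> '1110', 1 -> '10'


Encode each number as n ones followed by a terminating 0:
  6 -> 1111110 (7 bits)
  6 -> 1111110 (7 bits)
  6 -> 1111110 (7 bits)
Total length = 7 + 7 + 7 = 21 bits.

Unary([6, 6, 6]) = 111111011111101111110 (21 bits)


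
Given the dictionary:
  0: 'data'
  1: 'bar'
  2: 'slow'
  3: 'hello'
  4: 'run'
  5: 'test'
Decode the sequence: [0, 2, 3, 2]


Look up each index in the dictionary:
  0 -> 'data'
  2 -> 'slow'
  3 -> 'hello'
  2 -> 'slow'

Decoded: "data slow hello slow"


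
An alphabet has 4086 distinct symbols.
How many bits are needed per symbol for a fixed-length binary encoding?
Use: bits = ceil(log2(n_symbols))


log2(4086) = 11.9965
Bracket: 2^11 = 2048 < 4086 <= 2^12 = 4096
So ceil(log2(4086)) = 12

bits = ceil(log2(4086)) = ceil(11.9965) = 12 bits


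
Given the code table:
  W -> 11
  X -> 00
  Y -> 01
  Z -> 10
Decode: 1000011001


Decoding:
10 -> Z
00 -> X
01 -> Y
10 -> Z
01 -> Y


Result: ZXYZY


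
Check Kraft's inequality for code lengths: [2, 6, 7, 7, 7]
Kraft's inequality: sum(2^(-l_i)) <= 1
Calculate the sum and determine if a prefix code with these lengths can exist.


Sum = 2^(-2) + 2^(-6) + 2^(-7) + 2^(-7) + 2^(-7)
    = 0.25 + 0.015625 + 0.0078125 + 0.0078125 + 0.0078125
    = 37/128 = 0.2890625
Since 0.2890625 <= 1, Kraft's inequality IS satisfied.
A prefix code with these lengths CAN exist.

Kraft sum = 0.2890625. Satisfied.


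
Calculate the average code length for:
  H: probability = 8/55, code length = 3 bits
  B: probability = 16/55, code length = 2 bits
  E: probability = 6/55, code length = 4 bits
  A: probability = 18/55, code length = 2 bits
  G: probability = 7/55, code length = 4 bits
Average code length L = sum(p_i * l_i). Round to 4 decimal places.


Weighted contributions p_i * l_i:
  H: (8/55) * 3 = 24/55
  B: (16/55) * 2 = 32/55
  E: (6/55) * 4 = 24/55
  A: (18/55) * 2 = 36/55
  G: (7/55) * 4 = 28/55
Sum = (24 + 32 + 24 + 36 + 28)/55 = 144/55

L = 144/55 = 2.6182 bits/symbol


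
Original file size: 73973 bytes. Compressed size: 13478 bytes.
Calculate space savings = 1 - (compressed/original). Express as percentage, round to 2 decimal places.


ratio = compressed/original = 13478/73973 = 0.182202
savings = 1 - ratio = 1 - 0.182202 = 0.817798
as a percentage: 0.817798 * 100 = 81.78%

Space savings = 1 - 13478/73973 = 81.78%


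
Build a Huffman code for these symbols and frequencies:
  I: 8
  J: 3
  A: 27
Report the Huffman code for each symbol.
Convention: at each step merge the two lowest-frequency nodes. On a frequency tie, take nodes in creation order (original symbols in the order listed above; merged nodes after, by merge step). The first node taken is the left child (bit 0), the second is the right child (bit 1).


Huffman tree construction:
Step 1: Merge J(3) + I(8) = 11
Step 2: Merge (J+I)(11) + A(27) = 38
Read each symbol's code off the tree from the root (left child = 0, right child = 1).

Codes:
  I: 01 (length 2)
  J: 00 (length 2)
  A: 1 (length 1)
Average code length: 49/38 = 1.2895 bits/symbol


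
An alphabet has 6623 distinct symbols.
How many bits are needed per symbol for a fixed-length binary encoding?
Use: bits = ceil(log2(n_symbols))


log2(6623) = 12.6933
Bracket: 2^12 = 4096 < 6623 <= 2^13 = 8192
So ceil(log2(6623)) = 13

bits = ceil(log2(6623)) = ceil(12.6933) = 13 bits
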